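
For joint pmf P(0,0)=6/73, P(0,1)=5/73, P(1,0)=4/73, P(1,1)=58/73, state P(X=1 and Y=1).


Read from table: P(X=1, Y=1) = 58/73

58/73


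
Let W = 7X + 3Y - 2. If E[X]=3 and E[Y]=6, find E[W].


E[7X + 3Y - 2] = 7*E[X] + 3*E[Y] - 2
= (7)*(3) + (3)*(6) + (-2)
= 21 + 18 - 2 = 37

37


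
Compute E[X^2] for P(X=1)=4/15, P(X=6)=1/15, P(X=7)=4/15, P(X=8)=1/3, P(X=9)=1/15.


E[X^2] = sum(g(x)*P(x))
= 1*4/15 + 36*1/15 + 49*4/15 + 64*1/3 + 81*1/15
= 637/15

637/15


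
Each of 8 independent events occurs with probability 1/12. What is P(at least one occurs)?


P(at least one) = 1 - P(none)
P(none) = (1 - 1/12)^8 = (11/12)^8 = 214358881/429981696
P(at least one) = 1 - 214358881/429981696 = 215622815/429981696

215622815/429981696


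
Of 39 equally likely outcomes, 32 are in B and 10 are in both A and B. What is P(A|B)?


P(A|B) = P(A∩B)/P(B) = (10/39)/(32/39) = 10/32 = 5/16

5/16


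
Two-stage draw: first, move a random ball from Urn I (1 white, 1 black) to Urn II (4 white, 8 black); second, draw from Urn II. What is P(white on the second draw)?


P(transfer white) = 1/2; P(transfer black) = 1/2
If white transferred: Urn II has 5 white of 13, so P(white|white moved) = 5/13
If black transferred: Urn II has 4 white of 13, so P(white|black moved) = 4/13
By total probability: P(white) = 1/2*5/13 + 1/2*4/13 = 9/26

9/26


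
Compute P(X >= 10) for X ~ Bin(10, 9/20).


P(X>=10) = P(X=10)
= 3486784401/10240000000000
= 3486784401/10240000000000

3486784401/10240000000000


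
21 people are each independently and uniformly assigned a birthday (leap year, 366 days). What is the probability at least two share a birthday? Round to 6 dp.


P(all different) = prod((366-i)/366 for i=0..20) = 0.557221
P(at least one match) = 1 - 0.557221 = 0.442779

0.442779


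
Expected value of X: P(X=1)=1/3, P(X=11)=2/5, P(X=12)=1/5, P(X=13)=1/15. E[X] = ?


E[X] = sum(x * P(x))
= 1*1/3 + 11*2/5 + 12*1/5 + 13*1/15
= 8

8


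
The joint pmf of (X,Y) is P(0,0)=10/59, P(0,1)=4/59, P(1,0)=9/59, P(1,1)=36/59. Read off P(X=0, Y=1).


Read from table: P(X=0, Y=1) = 4/59

4/59


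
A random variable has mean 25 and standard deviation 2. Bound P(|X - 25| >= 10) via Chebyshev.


k = 10/2 = 5
Chebyshev: P(|X-mu| >= k*sigma) <= 1/k^2 = 1/5^2 = 1/25

1/25


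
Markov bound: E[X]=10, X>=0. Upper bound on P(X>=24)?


Markov: P(X >= a) <= E[X]/a
P(X >= 24) <= 10/24 = 5/12

5/12


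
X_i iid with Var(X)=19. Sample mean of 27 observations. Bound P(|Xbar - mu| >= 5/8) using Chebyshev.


Var(Xbar) = Var(X)/n = 19/27
Chebyshev: P(|Xbar-mu| >= 5/8) <= Var(Xbar)/(5/8)^2 = (19/27)/(25/64) = 1216/675
Bound exceeds 1, so trivial bound: 1

1


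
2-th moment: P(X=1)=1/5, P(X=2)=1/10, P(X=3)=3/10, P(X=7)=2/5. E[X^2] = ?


E[X^2] = sum(x^2 * P(x))
= 1*1/5 + 4*1/10 + 9*3/10 + 49*2/5
= 229/10

229/10


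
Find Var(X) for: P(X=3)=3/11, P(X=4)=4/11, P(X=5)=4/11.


E[X] = 45/11, E[X^2] = 191/11
Var(X) = E[X^2] - (E[X])^2 = 191/11 - (45/11)^2 = 76/121

76/121


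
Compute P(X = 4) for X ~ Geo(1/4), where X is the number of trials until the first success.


P(X=4) = (1-p)^3 * p = (3/4)^3 * 1/4
= 27/64 * 1/4 = 27/256

27/256


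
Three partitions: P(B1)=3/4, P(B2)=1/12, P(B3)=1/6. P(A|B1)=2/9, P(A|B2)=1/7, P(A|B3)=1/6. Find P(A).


P(A) = P(A|B1)P(B1) + P(A|B2)P(B2) + P(A|B3)P(B3)
= 2/9*3/4 + 1/7*1/12 + 1/6*1/6
= 1/6 + 1/84 + 1/36 = 13/63

13/63


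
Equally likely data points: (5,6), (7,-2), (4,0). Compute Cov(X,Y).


E[X]=16/3, E[Y]=4/3, E[XY]=16/3
Cov(X,Y) = E[XY] - E[X]E[Y] = 16/3 - 16/3*4/3 = -16/9

-16/9


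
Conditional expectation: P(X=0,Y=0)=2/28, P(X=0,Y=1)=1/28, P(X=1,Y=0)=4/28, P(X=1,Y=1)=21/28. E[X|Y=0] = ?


P(Y=0) = 6/28
E[X|Y=0] = (0*2 + 1*4)/6 = 4/6 = 2/3

2/3


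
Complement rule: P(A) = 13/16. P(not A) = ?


P(A') = 1 - P(A) = 1 - 13/16 = 3/16

3/16


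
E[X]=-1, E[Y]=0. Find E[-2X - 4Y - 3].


E[-2X - 4Y - 3] = -2*E[X] - 4*E[Y] - 3
= (-2)*(-1) + (-4)*(0) + (-3)
= 2 + 0 - 3 = -1

-1


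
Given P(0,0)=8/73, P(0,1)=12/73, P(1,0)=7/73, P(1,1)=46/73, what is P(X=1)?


P(X=1) = P(1,0)+P(1,1) = 7/73 + 46/73 = 53/73

53/73


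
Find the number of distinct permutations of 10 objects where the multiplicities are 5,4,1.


10! = 3628800
Denominator: 5!=120 * 4!=24 * 1!=1
Coefficient = 3628800 / 2880 = 1260

1260


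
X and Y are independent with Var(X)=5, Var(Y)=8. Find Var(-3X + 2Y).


Independence => Cov(X,Y)=0
Var(-3X + 2Y) = (-3)^2*Var(X) + 2^2*Var(Y)
= 9*5 + 4*8 = 77

77


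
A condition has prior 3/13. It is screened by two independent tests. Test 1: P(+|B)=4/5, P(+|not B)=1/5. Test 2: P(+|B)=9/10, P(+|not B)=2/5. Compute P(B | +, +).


After test 1: P(+) = 4/5*3/13 + 1/5*10/13 = 22/65
P(B|+) = (12/65)/(22/65) = 6/11
After test 2 (use post1 as new prior): P(+) = 9/10*6/11 + 2/5*5/11 = 37/55
P(B|+,+) = (27/55)/(37/55) = 27/37

27/37


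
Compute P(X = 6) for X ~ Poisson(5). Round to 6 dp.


P(X=6) = e^(-5) * 5^6 / 6!
≈ 0.006737946999 * 15625 / 720
≈ 0.146223

0.146223


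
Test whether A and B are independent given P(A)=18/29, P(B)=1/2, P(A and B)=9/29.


P(A)*P(B) = 18/29*1/2 = 9/29
P(A∩B) = 9/29, which equals P(A)P(B), so independent

Yes, A and B are independent


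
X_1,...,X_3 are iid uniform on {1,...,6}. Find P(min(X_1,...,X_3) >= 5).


P(min >= 5) = P(all X_i >= 5) = (P(X_1 >= 5))^3
= (2/6)^3 = (1/3)^3 = 1/27

1/27


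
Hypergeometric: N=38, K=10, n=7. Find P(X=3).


P(X=3) = C(10,3)*C(28,4) / C(38,7)
= 120*20475 / 12620256
= 2457000/12620256 = 102375/525844

102375/525844


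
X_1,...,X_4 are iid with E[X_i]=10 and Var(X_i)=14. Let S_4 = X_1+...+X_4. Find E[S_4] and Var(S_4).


E[S_n] = n*mu = 4*10 = 40
Var(S_n) = n*sigma^2 = 4*14 = 56

E[S_4]=40, Var(S_4)=56


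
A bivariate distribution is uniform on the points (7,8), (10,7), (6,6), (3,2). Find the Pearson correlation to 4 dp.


Cov(X,Y) = 4.6250, Var(X) = 6.2500, Var(Y) = 5.1875
rho = Cov/(sqrt(VarX)*sqrt(VarY)) = 0.8123

0.8123


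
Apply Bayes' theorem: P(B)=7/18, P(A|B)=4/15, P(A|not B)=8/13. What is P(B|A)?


P(A) = P(A|B)P(B) + P(A|B')P(B') = 4/15*7/18 + 8/13*11/18 = 842/1755
P(B|A) = P(A|B)P(B)/P(A) = (14/135)/(842/1755) = 91/421

91/421


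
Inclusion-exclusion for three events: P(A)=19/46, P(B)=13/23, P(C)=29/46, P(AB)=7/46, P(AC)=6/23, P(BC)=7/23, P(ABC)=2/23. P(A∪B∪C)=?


P(A∪B∪C) = P(A)+P(B)+P(C) - P(AB)-P(AC)-P(BC) + P(ABC)
= 19/46+13/23+29/46 - 7/46-6/23-7/23 + 2/23
= 45/46

45/46


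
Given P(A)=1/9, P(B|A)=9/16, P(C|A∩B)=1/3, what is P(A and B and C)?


P(A∩B∩C) = P(A) * P(B|A) * P(C|A∩B)
= 1/9 * 9/16 * 1/3
= 1/16 * 1/3 = 1/48

1/48


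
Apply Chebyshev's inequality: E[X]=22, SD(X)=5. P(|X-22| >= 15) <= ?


k = 15/5 = 3
Chebyshev: P(|X-mu| >= k*sigma) <= 1/k^2 = 1/3^2 = 1/9

1/9


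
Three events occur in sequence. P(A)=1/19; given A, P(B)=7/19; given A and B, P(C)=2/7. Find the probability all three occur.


P(A∩B∩C) = P(A) * P(B|A) * P(C|A∩B)
= 1/19 * 7/19 * 2/7
= 7/361 * 2/7 = 2/361

2/361


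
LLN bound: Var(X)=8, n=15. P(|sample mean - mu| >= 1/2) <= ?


Var(Xbar) = Var(X)/n = 8/15
Chebyshev: P(|Xbar-mu| >= 1/2) <= Var(Xbar)/(1/2)^2 = (8/15)/(1/4) = 32/15
Bound exceeds 1, so trivial bound: 1

1


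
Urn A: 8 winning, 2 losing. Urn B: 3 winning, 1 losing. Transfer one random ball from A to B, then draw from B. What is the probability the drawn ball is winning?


P(transfer winning) = 8/10 = 4/5; P(transfer losing) = 1/5
If winning transferred: Urn II has 4 winning of 5, so P(winning|winning moved) = 4/5
If losing transferred: Urn II has 3 winning of 5, so P(winning|losing moved) = 3/5
By total probability: P(winning) = 4/5*4/5 + 1/5*3/5 = 19/25

19/25


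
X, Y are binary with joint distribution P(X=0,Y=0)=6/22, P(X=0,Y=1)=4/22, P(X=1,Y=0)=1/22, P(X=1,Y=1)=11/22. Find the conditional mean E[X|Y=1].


P(Y=1) = 15/22
E[X|Y=1] = (0*4 + 1*11)/15 = 11/15

11/15


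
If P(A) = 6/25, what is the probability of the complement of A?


P(A') = 1 - P(A) = 1 - 6/25 = 19/25

19/25


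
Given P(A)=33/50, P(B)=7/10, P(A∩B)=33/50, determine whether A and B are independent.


P(A)*P(B) = 33/50*7/10 = 231/500
P(A∩B) = 33/50 != 231/500, so not independent

No, A and B are not independent


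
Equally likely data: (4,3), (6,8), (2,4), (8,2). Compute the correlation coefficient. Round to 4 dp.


Cov(X,Y) = -0.2500, Var(X) = 5.0000, Var(Y) = 5.1875
rho = Cov/(sqrt(VarX)*sqrt(VarY)) = -0.0491

-0.0491


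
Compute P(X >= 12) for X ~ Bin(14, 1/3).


P(X>=12) = P(X=12) + P(X=13) + P(X=14)
= 364/4782969 + 28/4782969 + 1/4782969
= 131/1594323

131/1594323


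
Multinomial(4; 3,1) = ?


4! = 24
Denominator: 3!=6 * 1!=1
Coefficient = 24 / 6 = 4

4


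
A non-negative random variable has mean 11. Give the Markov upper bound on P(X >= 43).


Markov: P(X >= a) <= E[X]/a
P(X >= 43) <= 11/43

11/43


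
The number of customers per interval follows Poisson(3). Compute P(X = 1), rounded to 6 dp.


P(X=1) = e^(-3) * 3^1 / 1!
≈ 0.04978706837 * 3 / 1
≈ 0.149361

0.149361


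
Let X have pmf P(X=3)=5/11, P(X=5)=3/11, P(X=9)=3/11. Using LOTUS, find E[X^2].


E[X^2] = sum(g(x)*P(x))
= 9*5/11 + 25*3/11 + 81*3/11
= 33

33


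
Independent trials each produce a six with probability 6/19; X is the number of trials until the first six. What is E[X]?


For geometric (trials until first success), E[X] = 1/p = 1/(6/19) = 19/6

19/6


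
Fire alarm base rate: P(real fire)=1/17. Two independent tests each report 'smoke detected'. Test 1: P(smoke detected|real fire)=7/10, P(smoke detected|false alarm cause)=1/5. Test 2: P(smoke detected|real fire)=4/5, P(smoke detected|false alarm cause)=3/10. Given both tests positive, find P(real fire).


After test 1: P(+) = 7/10*1/17 + 1/5*16/17 = 39/170
P(B|+) = (7/170)/(39/170) = 7/39
After test 2 (use post1 as new prior): P(+) = 4/5*7/39 + 3/10*32/39 = 76/195
P(B|+,+) = (28/195)/(76/195) = 7/19

7/19


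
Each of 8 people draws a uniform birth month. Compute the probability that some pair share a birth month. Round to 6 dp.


P(all different) = prod((12-i)/12 for i=0..7) = 0.046417
P(at least one match) = 1 - 0.046417 = 0.953583

0.953583


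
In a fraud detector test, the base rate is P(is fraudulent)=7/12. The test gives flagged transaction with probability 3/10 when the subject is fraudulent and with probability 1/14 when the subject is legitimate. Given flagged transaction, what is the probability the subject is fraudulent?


P(A) = P(A|B)P(B) + P(A|B')P(B') = 3/10*7/12 + 1/14*5/12 = 43/210
P(B|A) = P(A|B)P(B)/P(A) = (7/40)/(43/210) = 147/172

147/172


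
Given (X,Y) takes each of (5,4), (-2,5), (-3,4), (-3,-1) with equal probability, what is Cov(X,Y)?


E[X]=-3/4, E[Y]=3, E[XY]=1/4
Cov(X,Y) = E[XY] - E[X]E[Y] = 1/4 + 3/4*3 = 5/2

5/2


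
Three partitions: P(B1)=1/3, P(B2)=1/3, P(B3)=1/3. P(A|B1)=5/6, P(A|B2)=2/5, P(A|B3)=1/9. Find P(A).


P(A) = P(A|B1)P(B1) + P(A|B2)P(B2) + P(A|B3)P(B3)
= 5/6*1/3 + 2/5*1/3 + 1/9*1/3
= 5/18 + 2/15 + 1/27 = 121/270

121/270


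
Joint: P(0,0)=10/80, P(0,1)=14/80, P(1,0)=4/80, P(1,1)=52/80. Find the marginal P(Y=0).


P(Y=0) = P(0,0)+P(1,0) = 10/80 + 4/80 = 14/80 = 7/40

7/40


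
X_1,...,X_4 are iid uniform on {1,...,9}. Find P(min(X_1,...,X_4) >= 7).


P(min >= 7) = P(all X_i >= 7) = (P(X_1 >= 7))^4
= (3/9)^4 = (1/3)^4 = 1/81

1/81


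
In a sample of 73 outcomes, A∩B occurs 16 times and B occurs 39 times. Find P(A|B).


P(A|B) = P(A∩B)/P(B) = (16/73)/(39/73) = 16/39

16/39


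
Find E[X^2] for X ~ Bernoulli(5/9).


For Bernoulli: X in {0,1}
E[X^2] = 0^2*(1-5/9) + 1^2*5/9 = 5/9

5/9


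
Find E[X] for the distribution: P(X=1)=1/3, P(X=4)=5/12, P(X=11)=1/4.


E[X] = sum(x * P(x))
= 1*1/3 + 4*5/12 + 11*1/4
= 19/4

19/4


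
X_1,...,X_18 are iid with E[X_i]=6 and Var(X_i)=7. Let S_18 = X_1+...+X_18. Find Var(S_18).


By independence, Var(S_n) = n*Var(X_1) = 18*7 = 126

126


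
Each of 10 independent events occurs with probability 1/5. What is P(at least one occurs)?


P(at least one) = 1 - P(none)
P(none) = (1 - 1/5)^10 = (4/5)^10 = 1048576/9765625
P(at least one) = 1 - 1048576/9765625 = 8717049/9765625

8717049/9765625


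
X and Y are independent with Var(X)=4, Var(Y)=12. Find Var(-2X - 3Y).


Independence => Cov(X,Y)=0
Var(-2X - 3Y) = (-2)^2*Var(X) + (-3)^2*Var(Y)
= 4*4 + 9*12 = 124

124


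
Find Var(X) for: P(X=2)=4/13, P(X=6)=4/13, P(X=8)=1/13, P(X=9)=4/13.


E[X] = 76/13, E[X^2] = 548/13
Var(X) = E[X^2] - (E[X])^2 = 548/13 - (76/13)^2 = 1348/169

1348/169


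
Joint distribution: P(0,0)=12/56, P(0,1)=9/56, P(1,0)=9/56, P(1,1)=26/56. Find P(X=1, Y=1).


Read from table: P(X=1, Y=1) = 26/56 = 13/28

13/28


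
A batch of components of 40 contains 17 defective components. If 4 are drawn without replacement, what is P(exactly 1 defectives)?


P(X=1) = C(17,1)*C(23,3) / C(40,4)
= 17*1771 / 91390
= 30107/91390

30107/91390


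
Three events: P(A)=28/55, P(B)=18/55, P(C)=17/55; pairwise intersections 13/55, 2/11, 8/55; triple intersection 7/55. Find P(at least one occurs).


P(A∪B∪C) = P(A)+P(B)+P(C) - P(AB)-P(AC)-P(BC) + P(ABC)
= 28/55+18/55+17/55 - 13/55-2/11-8/55 + 7/55
= 39/55

39/55


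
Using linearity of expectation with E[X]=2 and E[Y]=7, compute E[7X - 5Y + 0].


E[7X - 5Y + 0] = 7*E[X] - 5*E[Y] + 0
= (7)*(2) + (-5)*(7) + (0)
= 14 - 35 + 0 = -21

-21


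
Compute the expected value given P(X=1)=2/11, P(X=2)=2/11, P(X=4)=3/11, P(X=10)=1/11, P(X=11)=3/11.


E[X] = sum(x * P(x))
= 1*2/11 + 2*2/11 + 4*3/11 + 10*1/11 + 11*3/11
= 61/11

61/11


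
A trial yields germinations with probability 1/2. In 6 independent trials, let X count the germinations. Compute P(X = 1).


P(X=1) = C(6,1) * p^1 * (1-p)^5
= 6 * 1/2 * 1/32
= 3/32

3/32


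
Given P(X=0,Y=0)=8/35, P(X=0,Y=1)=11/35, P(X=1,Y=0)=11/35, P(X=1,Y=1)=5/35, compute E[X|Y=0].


P(Y=0) = 19/35
E[X|Y=0] = (0*8 + 1*11)/19 = 11/19

11/19


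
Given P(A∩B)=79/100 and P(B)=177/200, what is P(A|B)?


P(A|B) = P(A∩B)/P(B) = (158/200)/(177/200) = 158/177

158/177


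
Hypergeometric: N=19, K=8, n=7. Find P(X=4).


P(X=4) = C(8,4)*C(11,3) / C(19,7)
= 70*165 / 50388
= 11550/50388 = 1925/8398

1925/8398


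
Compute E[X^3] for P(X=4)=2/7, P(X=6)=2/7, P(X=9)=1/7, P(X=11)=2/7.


E[X^3] = sum(g(x)*P(x))
= 64*2/7 + 216*2/7 + 729*1/7 + 1331*2/7
= 3951/7

3951/7


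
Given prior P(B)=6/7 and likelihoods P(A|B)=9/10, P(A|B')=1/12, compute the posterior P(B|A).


P(A) = P(A|B)P(B) + P(A|B')P(B') = 9/10*6/7 + 1/12*1/7 = 47/60
P(B|A) = P(A|B)P(B)/P(A) = (27/35)/(47/60) = 324/329

324/329


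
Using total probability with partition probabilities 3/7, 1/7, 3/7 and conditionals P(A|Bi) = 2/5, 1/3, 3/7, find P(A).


P(A) = P(A|B1)P(B1) + P(A|B2)P(B2) + P(A|B3)P(B3)
= 2/5*3/7 + 1/3*1/7 + 3/7*3/7
= 6/35 + 1/21 + 9/49 = 296/735

296/735


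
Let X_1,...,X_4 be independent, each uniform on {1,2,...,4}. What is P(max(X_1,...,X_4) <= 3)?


P(max <= 3) = P(all X_i <= 3) = (P(X_1 <= 3))^4
= (3/4)^4 = 81/256

81/256


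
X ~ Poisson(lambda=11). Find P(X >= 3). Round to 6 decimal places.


P(X>=3) = 1 - P(X<=2) = 1 - (e^(-11)*11^0/0! + e^(-11)*11^1/1! + e^(-11)*11^2/2!)
≈ 1 - (0.0000167017 + 0.0001837187 + 0.0010104529)
= 1 - 0.0012108733 = 0.9987891267
≈ 0.998789

0.998789


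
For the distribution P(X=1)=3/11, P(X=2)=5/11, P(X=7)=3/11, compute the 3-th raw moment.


E[X^3] = sum(x^3 * P(x))
= 1*3/11 + 8*5/11 + 343*3/11
= 1072/11

1072/11


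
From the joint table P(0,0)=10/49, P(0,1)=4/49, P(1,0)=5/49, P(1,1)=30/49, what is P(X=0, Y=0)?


Read from table: P(X=0, Y=0) = 10/49

10/49


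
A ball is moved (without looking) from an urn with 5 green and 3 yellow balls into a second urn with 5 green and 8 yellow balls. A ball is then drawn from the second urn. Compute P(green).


P(transfer green) = 5/8; P(transfer yellow) = 3/8
If green transferred: Urn II has 6 green of 14, so P(green|green moved) = 3/7
If yellow transferred: Urn II has 5 green of 14, so P(green|yellow moved) = 5/14
By total probability: P(green) = 5/8*3/7 + 3/8*5/14 = 45/112

45/112


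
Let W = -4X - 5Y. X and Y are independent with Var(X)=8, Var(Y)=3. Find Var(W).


Independence => Cov(X,Y)=0
Var(-4X - 5Y) = (-4)^2*Var(X) + (-5)^2*Var(Y)
= 16*8 + 25*3 = 203

203


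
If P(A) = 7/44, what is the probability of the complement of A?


P(A') = 1 - P(A) = 1 - 7/44 = 37/44

37/44


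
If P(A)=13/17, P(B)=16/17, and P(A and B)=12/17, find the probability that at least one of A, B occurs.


P(A∪B) = P(A) + P(B) - P(A∩B)
= 13/17 + 16/17 - 12/17 = 1

1


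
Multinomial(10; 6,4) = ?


10! = 3628800
Denominator: 6!=720 * 4!=24
Coefficient = 3628800 / 17280 = 210

210


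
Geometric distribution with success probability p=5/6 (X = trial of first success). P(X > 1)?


P(X > 1) = P(first 1 trials all fail) = (1-p)^1 = (1/6)^1 = 1/6

1/6


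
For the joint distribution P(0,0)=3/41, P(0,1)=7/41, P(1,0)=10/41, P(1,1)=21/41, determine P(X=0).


P(X=0) = P(0,0)+P(0,1) = 3/41 + 7/41 = 10/41

10/41


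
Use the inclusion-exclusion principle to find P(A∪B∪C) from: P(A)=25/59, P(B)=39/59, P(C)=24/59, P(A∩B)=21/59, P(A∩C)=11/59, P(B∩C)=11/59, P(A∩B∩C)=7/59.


P(A∪B∪C) = P(A)+P(B)+P(C) - P(AB)-P(AC)-P(BC) + P(ABC)
= 25/59+39/59+24/59 - 21/59-11/59-11/59 + 7/59
= 52/59

52/59


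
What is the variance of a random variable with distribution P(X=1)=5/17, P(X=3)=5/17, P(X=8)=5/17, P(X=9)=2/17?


E[X] = 78/17, E[X^2] = 532/17
Var(X) = E[X^2] - (E[X])^2 = 532/17 - (78/17)^2 = 2960/289

2960/289


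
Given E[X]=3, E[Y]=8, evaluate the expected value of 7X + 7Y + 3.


E[7X + 7Y + 3] = 7*E[X] + 7*E[Y] + 3
= (7)*(3) + (7)*(8) + (3)
= 21 + 56 + 3 = 80

80


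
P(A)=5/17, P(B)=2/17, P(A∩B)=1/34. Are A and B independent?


P(A)*P(B) = 5/17*2/17 = 10/289
P(A∩B) = 1/34 != 10/289, so not independent

No, A and B are not independent


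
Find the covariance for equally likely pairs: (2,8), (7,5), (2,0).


E[X]=11/3, E[Y]=13/3, E[XY]=17
Cov(X,Y) = E[XY] - E[X]E[Y] = 17 - 11/3*13/3 = 10/9

10/9


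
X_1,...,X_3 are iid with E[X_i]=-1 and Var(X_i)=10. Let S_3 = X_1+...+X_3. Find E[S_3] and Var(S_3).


E[S_n] = n*mu = 3*-1 = -3
Var(S_n) = n*sigma^2 = 3*10 = 30

E[S_3]=-3, Var(S_3)=30


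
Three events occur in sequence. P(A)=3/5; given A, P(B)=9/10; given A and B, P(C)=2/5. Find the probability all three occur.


P(A∩B∩C) = P(A) * P(B|A) * P(C|A∩B)
= 3/5 * 9/10 * 2/5
= 27/50 * 2/5 = 27/125

27/125


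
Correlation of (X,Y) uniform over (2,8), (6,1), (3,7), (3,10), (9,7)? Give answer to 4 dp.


Cov(X,Y) = -3.1600, Var(X) = 6.6400, Var(Y) = 9.0400
rho = Cov/(sqrt(VarX)*sqrt(VarY)) = -0.4079

-0.4079


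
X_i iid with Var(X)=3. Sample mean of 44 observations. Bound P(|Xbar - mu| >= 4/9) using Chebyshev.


Var(Xbar) = Var(X)/n = 3/44
Chebyshev: P(|Xbar-mu| >= 4/9) <= Var(Xbar)/(4/9)^2 = (3/44)/(16/81) = 243/704

243/704


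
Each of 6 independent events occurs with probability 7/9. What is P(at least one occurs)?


P(at least one) = 1 - P(none)
P(none) = (1 - 7/9)^6 = (2/9)^6 = 64/531441
P(at least one) = 1 - 64/531441 = 531377/531441

531377/531441


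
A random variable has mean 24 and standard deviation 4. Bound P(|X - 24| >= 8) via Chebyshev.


k = 8/4 = 2
Chebyshev: P(|X-mu| >= k*sigma) <= 1/k^2 = 1/2^2 = 1/4

1/4


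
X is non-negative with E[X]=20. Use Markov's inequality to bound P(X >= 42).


Markov: P(X >= a) <= E[X]/a
P(X >= 42) <= 20/42 = 10/21

10/21


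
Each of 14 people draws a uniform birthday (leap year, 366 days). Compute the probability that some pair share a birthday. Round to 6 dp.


P(all different) = prod((366-i)/366 for i=0..13) = 0.777440
P(at least one match) = 1 - 0.777440 = 0.222560

0.222560


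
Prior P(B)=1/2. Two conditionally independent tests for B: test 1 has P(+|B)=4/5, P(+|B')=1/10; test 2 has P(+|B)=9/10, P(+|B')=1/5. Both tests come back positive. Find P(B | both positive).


After test 1: P(+) = 4/5*1/2 + 1/10*1/2 = 9/20
P(B|+) = (2/5)/(9/20) = 8/9
After test 2 (use post1 as new prior): P(+) = 9/10*8/9 + 1/5*1/9 = 37/45
P(B|+,+) = (4/5)/(37/45) = 36/37

36/37


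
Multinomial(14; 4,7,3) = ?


14! = 87178291200
Denominator: 4!=24 * 7!=5040 * 3!=6
Coefficient = 87178291200 / 725760 = 120120

120120


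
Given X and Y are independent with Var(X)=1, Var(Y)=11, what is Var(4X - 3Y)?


Independence => Cov(X,Y)=0
Var(4X - 3Y) = 4^2*Var(X) + (-3)^2*Var(Y)
= 16*1 + 9*11 = 115

115


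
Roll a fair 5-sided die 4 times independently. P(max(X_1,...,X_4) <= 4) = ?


P(max <= 4) = P(all X_i <= 4) = (P(X_1 <= 4))^4
= (4/5)^4 = 256/625

256/625


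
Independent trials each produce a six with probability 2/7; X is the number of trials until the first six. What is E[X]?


For geometric (trials until first success), E[X] = 1/p = 1/(2/7) = 7/2

7/2


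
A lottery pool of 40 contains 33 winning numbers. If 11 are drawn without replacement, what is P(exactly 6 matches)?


P(X=6) = C(33,6)*C(7,5) / C(40,11)
= 1107568*21 / 2311801440
= 23258928/2311801440 = 15631/1553630

15631/1553630


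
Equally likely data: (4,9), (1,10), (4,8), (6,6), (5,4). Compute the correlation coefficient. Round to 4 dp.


Cov(X,Y) = -2.8000, Var(X) = 2.8000, Var(Y) = 4.6400
rho = Cov/(sqrt(VarX)*sqrt(VarY)) = -0.7768

-0.7768


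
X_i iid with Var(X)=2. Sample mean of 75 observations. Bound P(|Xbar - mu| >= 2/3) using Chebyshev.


Var(Xbar) = Var(X)/n = 2/75
Chebyshev: P(|Xbar-mu| >= 2/3) <= Var(Xbar)/(2/3)^2 = (2/75)/(4/9) = 3/50

3/50


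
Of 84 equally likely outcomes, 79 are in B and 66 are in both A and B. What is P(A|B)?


P(A|B) = P(A∩B)/P(B) = (66/84)/(79/84) = 66/79

66/79


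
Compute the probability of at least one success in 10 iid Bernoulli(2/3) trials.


P(at least one) = 1 - P(none)
P(none) = (1 - 2/3)^10 = (1/3)^10 = 1/59049
P(at least one) = 1 - 1/59049 = 59048/59049

59048/59049


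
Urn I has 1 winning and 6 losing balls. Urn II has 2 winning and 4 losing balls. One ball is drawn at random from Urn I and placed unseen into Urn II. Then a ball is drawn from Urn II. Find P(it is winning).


P(transfer winning) = 1/7; P(transfer losing) = 6/7
If winning transferred: Urn II has 3 winning of 7, so P(winning|winning moved) = 3/7
If losing transferred: Urn II has 2 winning of 7, so P(winning|losing moved) = 2/7
By total probability: P(winning) = 1/7*3/7 + 6/7*2/7 = 15/49

15/49


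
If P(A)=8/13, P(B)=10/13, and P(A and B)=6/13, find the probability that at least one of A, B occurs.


P(A∪B) = P(A) + P(B) - P(A∩B)
= 8/13 + 10/13 - 6/13 = 12/13

12/13


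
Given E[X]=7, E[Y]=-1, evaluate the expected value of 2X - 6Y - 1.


E[2X - 6Y - 1] = 2*E[X] - 6*E[Y] - 1
= (2)*(7) + (-6)*(-1) + (-1)
= 14 + 6 - 1 = 19

19


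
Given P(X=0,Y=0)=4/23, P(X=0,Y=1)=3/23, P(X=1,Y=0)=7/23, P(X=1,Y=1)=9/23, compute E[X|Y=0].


P(Y=0) = 11/23
E[X|Y=0] = (0*4 + 1*7)/11 = 7/11

7/11


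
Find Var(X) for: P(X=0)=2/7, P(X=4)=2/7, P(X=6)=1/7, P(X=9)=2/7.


E[X] = 32/7, E[X^2] = 230/7
Var(X) = E[X^2] - (E[X])^2 = 230/7 - (32/7)^2 = 586/49

586/49


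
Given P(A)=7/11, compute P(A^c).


P(A') = 1 - P(A) = 1 - 7/11 = 4/11

4/11


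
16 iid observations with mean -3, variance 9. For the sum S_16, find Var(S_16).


By independence, Var(S_n) = n*Var(X_1) = 16*9 = 144

144


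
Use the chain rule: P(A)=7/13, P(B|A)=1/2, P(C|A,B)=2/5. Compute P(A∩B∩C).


P(A∩B∩C) = P(A) * P(B|A) * P(C|A∩B)
= 7/13 * 1/2 * 2/5
= 7/26 * 2/5 = 7/65

7/65


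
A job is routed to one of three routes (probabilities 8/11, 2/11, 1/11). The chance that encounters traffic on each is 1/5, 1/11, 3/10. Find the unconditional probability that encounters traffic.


P(A) = P(A|B1)P(B1) + P(A|B2)P(B2) + P(A|B3)P(B3)
= 1/5*8/11 + 1/11*2/11 + 3/10*1/11
= 8/55 + 2/121 + 3/110 = 229/1210

229/1210


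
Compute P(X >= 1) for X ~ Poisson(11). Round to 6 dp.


P(X>=1) = 1 - P(X<=0) = 1 - (e^(-11)*11^0/0!)
≈ 1 - 0.0000167017 = 0.9999832983
≈ 0.999983

0.999983


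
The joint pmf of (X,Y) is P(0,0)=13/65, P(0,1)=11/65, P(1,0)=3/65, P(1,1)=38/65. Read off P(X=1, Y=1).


Read from table: P(X=1, Y=1) = 38/65

38/65


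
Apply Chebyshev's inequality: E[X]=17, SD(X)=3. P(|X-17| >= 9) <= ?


k = 9/3 = 3
Chebyshev: P(|X-mu| >= k*sigma) <= 1/k^2 = 1/3^2 = 1/9

1/9


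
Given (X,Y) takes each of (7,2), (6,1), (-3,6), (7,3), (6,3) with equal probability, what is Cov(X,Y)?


E[X]=23/5, E[Y]=3, E[XY]=41/5
Cov(X,Y) = E[XY] - E[X]E[Y] = 41/5 - 23/5*3 = -28/5

-28/5


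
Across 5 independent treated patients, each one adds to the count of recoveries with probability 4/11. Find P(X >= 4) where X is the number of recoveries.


P(X>=4) = P(X=4) + P(X=5)
= 8960/161051 + 1024/161051
= 9984/161051

9984/161051


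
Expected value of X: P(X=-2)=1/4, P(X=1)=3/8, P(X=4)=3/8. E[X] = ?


E[X] = sum(x * P(x))
= -2*1/4 + 1*3/8 + 4*3/8
= 11/8

11/8


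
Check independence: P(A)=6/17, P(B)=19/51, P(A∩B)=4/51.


P(A)*P(B) = 6/17*19/51 = 38/289
P(A∩B) = 4/51 != 38/289, so not independent

No, A and B are not independent


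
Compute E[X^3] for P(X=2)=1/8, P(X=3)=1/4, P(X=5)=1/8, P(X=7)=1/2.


E[X^3] = sum(g(x)*P(x))
= 8*1/8 + 27*1/4 + 125*1/8 + 343*1/2
= 1559/8

1559/8


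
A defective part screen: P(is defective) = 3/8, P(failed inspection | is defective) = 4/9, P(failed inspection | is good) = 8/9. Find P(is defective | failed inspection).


P(A) = P(A|B)P(B) + P(A|B')P(B') = 4/9*3/8 + 8/9*5/8 = 13/18
P(B|A) = P(A|B)P(B)/P(A) = (1/6)/(13/18) = 3/13

3/13


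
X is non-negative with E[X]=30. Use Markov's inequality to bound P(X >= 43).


Markov: P(X >= a) <= E[X]/a
P(X >= 43) <= 30/43

30/43


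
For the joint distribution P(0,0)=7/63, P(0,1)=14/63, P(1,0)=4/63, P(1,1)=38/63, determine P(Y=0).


P(Y=0) = P(0,0)+P(1,0) = 7/63 + 4/63 = 11/63

11/63


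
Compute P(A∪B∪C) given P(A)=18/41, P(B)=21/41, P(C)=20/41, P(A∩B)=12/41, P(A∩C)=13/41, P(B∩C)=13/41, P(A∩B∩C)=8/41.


P(A∪B∪C) = P(A)+P(B)+P(C) - P(AB)-P(AC)-P(BC) + P(ABC)
= 18/41+21/41+20/41 - 12/41-13/41-13/41 + 8/41
= 29/41

29/41


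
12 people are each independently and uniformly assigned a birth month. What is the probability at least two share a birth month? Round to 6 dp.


P(all different) = prod((12-i)/12 for i=0..11) = 0.000054
P(at least one match) = 1 - 0.000054 = 0.999946

0.999946


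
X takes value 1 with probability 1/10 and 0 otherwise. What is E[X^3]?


For Bernoulli: X in {0,1}
E[X^3] = 0^3*(1-1/10) + 1^3*1/10 = 1/10

1/10


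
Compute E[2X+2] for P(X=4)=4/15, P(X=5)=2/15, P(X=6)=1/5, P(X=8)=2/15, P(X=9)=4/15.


E[2X+2] = sum(g(x)*P(x))
= 10*4/15 + 12*2/15 + 14*1/5 + 18*2/15 + 20*4/15
= 74/5

74/5


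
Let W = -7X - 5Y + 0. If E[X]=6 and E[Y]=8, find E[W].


E[-7X - 5Y + 0] = -7*E[X] - 5*E[Y] + 0
= (-7)*(6) + (-5)*(8) + (0)
= -42 - 40 + 0 = -82

-82


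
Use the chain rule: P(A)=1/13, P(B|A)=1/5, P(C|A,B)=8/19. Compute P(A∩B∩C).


P(A∩B∩C) = P(A) * P(B|A) * P(C|A∩B)
= 1/13 * 1/5 * 8/19
= 1/65 * 8/19 = 8/1235

8/1235


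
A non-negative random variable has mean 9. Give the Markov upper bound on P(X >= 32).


Markov: P(X >= a) <= E[X]/a
P(X >= 32) <= 9/32

9/32


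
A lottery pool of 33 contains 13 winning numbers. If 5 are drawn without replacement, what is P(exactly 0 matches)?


P(X=0) = C(13,0)*C(20,5) / C(33,5)
= 1*15504 / 237336
= 15504/237336 = 646/9889

646/9889


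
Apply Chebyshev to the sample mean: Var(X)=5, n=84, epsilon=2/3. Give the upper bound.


Var(Xbar) = Var(X)/n = 5/84
Chebyshev: P(|Xbar-mu| >= 2/3) <= Var(Xbar)/(2/3)^2 = (5/84)/(4/9) = 15/112

15/112


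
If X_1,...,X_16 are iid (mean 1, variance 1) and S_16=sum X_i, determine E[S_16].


E[S_n] = n*E[X_1] = 16*1 = 16

16


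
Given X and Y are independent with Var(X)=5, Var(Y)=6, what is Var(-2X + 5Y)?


Independence => Cov(X,Y)=0
Var(-2X + 5Y) = (-2)^2*Var(X) + 5^2*Var(Y)
= 4*5 + 25*6 = 170

170


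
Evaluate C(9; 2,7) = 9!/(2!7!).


9! = 362880
Denominator: 2!=2 * 7!=5040
Coefficient = 362880 / 10080 = 36

36


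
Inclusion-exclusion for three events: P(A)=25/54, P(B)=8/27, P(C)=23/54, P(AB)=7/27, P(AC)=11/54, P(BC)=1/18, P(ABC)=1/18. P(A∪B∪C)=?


P(A∪B∪C) = P(A)+P(B)+P(C) - P(AB)-P(AC)-P(BC) + P(ABC)
= 25/54+8/27+23/54 - 7/27-11/54-1/18 + 1/18
= 13/18

13/18


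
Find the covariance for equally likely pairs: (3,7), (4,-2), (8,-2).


E[X]=5, E[Y]=1, E[XY]=-1
Cov(X,Y) = E[XY] - E[X]E[Y] = -1 - 5*1 = -6

-6


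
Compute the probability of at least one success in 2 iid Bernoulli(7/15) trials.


P(at least one) = 1 - P(none)
P(none) = (1 - 7/15)^2 = (8/15)^2 = 64/225
P(at least one) = 1 - 64/225 = 161/225

161/225


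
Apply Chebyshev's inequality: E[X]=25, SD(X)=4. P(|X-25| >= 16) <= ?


k = 16/4 = 4
Chebyshev: P(|X-mu| >= k*sigma) <= 1/k^2 = 1/4^2 = 1/16

1/16


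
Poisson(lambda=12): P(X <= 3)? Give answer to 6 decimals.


P(X<=3) = e^(-12)*12^0/0! + e^(-12)*12^1/1! + e^(-12)*12^2/2! + e^(-12)*12^3/3!
≈ 0.0000061442 + 0.0000737305 + 0.0004423833 + 0.0017695332
= 0.0022917912
≈ 0.002292

0.002292


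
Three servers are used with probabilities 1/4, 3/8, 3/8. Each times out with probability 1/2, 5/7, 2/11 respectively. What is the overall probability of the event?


P(A) = P(A|B1)P(B1) + P(A|B2)P(B2) + P(A|B3)P(B3)
= 1/2*1/4 + 5/7*3/8 + 2/11*3/8
= 1/8 + 15/56 + 3/44 = 71/154

71/154


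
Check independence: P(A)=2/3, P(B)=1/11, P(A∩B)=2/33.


P(A)*P(B) = 2/3*1/11 = 2/33
P(A∩B) = 2/33, which equals P(A)P(B), so independent

Yes, A and B are independent


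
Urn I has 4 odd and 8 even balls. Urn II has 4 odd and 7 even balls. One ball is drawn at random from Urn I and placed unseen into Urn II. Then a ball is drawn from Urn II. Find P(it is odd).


P(transfer odd) = 4/12 = 1/3; P(transfer even) = 2/3
If odd transferred: Urn II has 5 odd of 12, so P(odd|odd moved) = 5/12
If even transferred: Urn II has 4 odd of 12, so P(odd|even moved) = 1/3
By total probability: P(odd) = 1/3*5/12 + 2/3*1/3 = 13/36

13/36


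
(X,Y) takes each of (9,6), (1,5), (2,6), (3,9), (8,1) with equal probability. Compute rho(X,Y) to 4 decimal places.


Cov(X,Y) = -3.6400, Var(X) = 10.6400, Var(Y) = 6.6400
rho = Cov/(sqrt(VarX)*sqrt(VarY)) = -0.4331

-0.4331


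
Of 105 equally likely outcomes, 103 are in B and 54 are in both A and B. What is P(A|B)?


P(A|B) = P(A∩B)/P(B) = (54/105)/(103/105) = 54/103

54/103


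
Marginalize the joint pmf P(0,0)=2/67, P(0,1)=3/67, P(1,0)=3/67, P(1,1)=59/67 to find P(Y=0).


P(Y=0) = P(0,0)+P(1,0) = 2/67 + 3/67 = 5/67

5/67


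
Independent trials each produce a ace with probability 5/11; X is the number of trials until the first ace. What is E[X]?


For geometric (trials until first success), E[X] = 1/p = 1/(5/11) = 11/5

11/5


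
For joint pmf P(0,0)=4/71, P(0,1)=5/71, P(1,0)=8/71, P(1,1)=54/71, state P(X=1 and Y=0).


Read from table: P(X=1, Y=0) = 8/71

8/71


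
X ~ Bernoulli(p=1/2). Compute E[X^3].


For Bernoulli: X in {0,1}
E[X^3] = 0^3*(1-1/2) + 1^3*1/2 = 1/2

1/2


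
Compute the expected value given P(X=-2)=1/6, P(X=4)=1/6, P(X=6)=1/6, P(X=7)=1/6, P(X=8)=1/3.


E[X] = sum(x * P(x))
= -2*1/6 + 4*1/6 + 6*1/6 + 7*1/6 + 8*1/3
= 31/6

31/6


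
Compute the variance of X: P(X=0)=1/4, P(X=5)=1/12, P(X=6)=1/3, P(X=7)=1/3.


E[X] = 19/4, E[X^2] = 365/12
Var(X) = E[X^2] - (E[X])^2 = 365/12 - (19/4)^2 = 377/48

377/48


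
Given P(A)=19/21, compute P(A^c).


P(A') = 1 - P(A) = 1 - 19/21 = 2/21

2/21


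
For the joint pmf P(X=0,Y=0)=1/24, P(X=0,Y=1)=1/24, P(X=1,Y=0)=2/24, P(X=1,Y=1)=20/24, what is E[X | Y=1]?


P(Y=1) = 21/24
E[X|Y=1] = (0*1 + 1*20)/21 = 20/21

20/21


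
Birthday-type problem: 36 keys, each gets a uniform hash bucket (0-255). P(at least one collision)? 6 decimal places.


P(all different) = prod((256-i)/256 for i=0..35) = 0.075524
P(at least one match) = 1 - 0.075524 = 0.924476

0.924476


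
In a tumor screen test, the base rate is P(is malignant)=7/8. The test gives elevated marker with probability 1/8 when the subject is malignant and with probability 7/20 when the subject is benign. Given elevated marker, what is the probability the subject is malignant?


P(A) = P(A|B)P(B) + P(A|B')P(B') = 1/8*7/8 + 7/20*1/8 = 49/320
P(B|A) = P(A|B)P(B)/P(A) = (7/64)/(49/320) = 5/7

5/7


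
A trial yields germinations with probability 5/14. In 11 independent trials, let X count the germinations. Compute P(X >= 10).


P(X>=10) = P(X=10) + P(X=11)
= 966796875/4049565169664 + 48828125/4049565169664
= 126953125/506195646208

126953125/506195646208


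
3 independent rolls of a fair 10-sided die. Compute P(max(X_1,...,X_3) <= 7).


P(max <= 7) = P(all X_i <= 7) = (P(X_1 <= 7))^3
= (7/10)^3 = 343/1000

343/1000


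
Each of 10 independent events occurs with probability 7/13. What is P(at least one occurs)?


P(at least one) = 1 - P(none)
P(none) = (1 - 7/13)^10 = (6/13)^10 = 60466176/137858491849
P(at least one) = 1 - 60466176/137858491849 = 137798025673/137858491849

137798025673/137858491849


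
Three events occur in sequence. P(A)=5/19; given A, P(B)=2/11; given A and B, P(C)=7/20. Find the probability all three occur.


P(A∩B∩C) = P(A) * P(B|A) * P(C|A∩B)
= 5/19 * 2/11 * 7/20
= 10/209 * 7/20 = 7/418

7/418


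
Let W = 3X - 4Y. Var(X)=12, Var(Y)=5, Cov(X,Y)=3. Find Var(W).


Var(3X - 4Y) = 3^2*Var(X) + (-4)^2*Var(Y) + 2*3*(-4)*Cov(X,Y)
= 9*12 + 16*5 - 24*3
= 108 + 80 - 72 = 116

116


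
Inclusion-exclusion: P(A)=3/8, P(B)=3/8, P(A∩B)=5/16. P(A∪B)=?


P(A∪B) = P(A) + P(B) - P(A∩B)
= 3/8 + 3/8 - 5/16 = 7/16

7/16


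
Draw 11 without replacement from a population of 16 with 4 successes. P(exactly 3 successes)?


P(X=3) = C(4,3)*C(12,8) / C(16,11)
= 4*495 / 4368
= 1980/4368 = 165/364

165/364


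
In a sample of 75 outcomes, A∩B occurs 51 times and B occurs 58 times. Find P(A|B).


P(A|B) = P(A∩B)/P(B) = (51/75)/(58/75) = 51/58

51/58


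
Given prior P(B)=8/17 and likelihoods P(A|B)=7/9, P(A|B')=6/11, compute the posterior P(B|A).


P(A) = P(A|B)P(B) + P(A|B')P(B') = 7/9*8/17 + 6/11*9/17 = 1102/1683
P(B|A) = P(A|B)P(B)/P(A) = (56/153)/(1102/1683) = 308/551

308/551


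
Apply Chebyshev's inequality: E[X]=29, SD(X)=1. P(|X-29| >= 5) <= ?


k = 5/1 = 5
Chebyshev: P(|X-mu| >= k*sigma) <= 1/k^2 = 1/5^2 = 1/25

1/25


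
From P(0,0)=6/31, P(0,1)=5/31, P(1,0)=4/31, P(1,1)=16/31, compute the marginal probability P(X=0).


P(X=0) = P(0,0)+P(0,1) = 6/31 + 5/31 = 11/31

11/31


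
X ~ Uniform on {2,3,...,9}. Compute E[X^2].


E[X^2] = (1/8) * sum(x^2 for x=2..9)
= 284/8 = 71/2

71/2


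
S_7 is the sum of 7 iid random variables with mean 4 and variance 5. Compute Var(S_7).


By independence, Var(S_n) = n*Var(X_1) = 7*5 = 35

35


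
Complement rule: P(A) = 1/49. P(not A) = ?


P(A') = 1 - P(A) = 1 - 1/49 = 48/49

48/49


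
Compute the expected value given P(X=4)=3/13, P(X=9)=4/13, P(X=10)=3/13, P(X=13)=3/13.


E[X] = sum(x * P(x))
= 4*3/13 + 9*4/13 + 10*3/13 + 13*3/13
= 9

9


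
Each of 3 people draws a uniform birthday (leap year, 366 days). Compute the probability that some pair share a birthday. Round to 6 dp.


P(all different) = prod((366-i)/366 for i=0..2) = 0.991818
P(at least one match) = 1 - 0.991818 = 0.008182

0.008182


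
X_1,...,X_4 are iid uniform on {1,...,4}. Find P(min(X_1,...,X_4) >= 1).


P(min >= 1) = P(all X_i >= 1) = (P(X_1 >= 1))^4
= (4/4)^4 = 1^4 = 1

1


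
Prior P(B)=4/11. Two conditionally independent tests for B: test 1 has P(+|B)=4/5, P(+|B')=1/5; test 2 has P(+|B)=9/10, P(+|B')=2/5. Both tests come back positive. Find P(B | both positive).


After test 1: P(+) = 4/5*4/11 + 1/5*7/11 = 23/55
P(B|+) = (16/55)/(23/55) = 16/23
After test 2 (use post1 as new prior): P(+) = 9/10*16/23 + 2/5*7/23 = 86/115
P(B|+,+) = (72/115)/(86/115) = 36/43

36/43


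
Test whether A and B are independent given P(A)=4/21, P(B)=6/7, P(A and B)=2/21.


P(A)*P(B) = 4/21*6/7 = 8/49
P(A∩B) = 2/21 != 8/49, so not independent

No, A and B are not independent


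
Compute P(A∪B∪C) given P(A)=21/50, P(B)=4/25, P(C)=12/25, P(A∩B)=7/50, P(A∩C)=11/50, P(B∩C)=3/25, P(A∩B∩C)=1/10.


P(A∪B∪C) = P(A)+P(B)+P(C) - P(AB)-P(AC)-P(BC) + P(ABC)
= 21/50+4/25+12/25 - 7/50-11/50-3/25 + 1/10
= 17/25

17/25


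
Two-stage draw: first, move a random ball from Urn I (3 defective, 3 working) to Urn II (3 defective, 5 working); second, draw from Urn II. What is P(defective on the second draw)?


P(transfer defective) = 3/6 = 1/2; P(transfer working) = 1/2
If defective transferred: Urn II has 4 defective of 9, so P(defective|defective moved) = 4/9
If working transferred: Urn II has 3 defective of 9, so P(defective|working moved) = 1/3
By total probability: P(defective) = 1/2*4/9 + 1/2*1/3 = 7/18

7/18


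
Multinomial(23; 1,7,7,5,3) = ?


23! = 25852016738884976640000
Denominator: 1!=1 * 7!=5040 * 7!=5040 * 5!=120 * 3!=6
Coefficient = 25852016738884976640000 / 18289152000 = 1413516424320

1413516424320


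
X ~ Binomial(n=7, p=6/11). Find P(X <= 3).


P(X<=3) = P(X=0) + P(X=1) + P(X=2) + P(X=3)
= 78125/19487171 + 656250/19487171 + 2362500/19487171 + 4725000/19487171
= 7821875/19487171

7821875/19487171


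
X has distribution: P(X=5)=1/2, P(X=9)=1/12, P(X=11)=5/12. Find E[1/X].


E[1/X] = sum(g(x)*P(x))
= 1/5*1/2 + 1/9*1/12 + 1/11*5/12
= 437/2970

437/2970


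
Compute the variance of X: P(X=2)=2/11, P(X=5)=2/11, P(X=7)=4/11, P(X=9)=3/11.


E[X] = 69/11, E[X^2] = 497/11
Var(X) = E[X^2] - (E[X])^2 = 497/11 - (69/11)^2 = 706/121

706/121


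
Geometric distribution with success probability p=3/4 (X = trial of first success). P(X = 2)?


P(X=2) = (1-p)^1 * p = (1/4)^1 * 3/4
= 1/4 * 3/4 = 3/16

3/16


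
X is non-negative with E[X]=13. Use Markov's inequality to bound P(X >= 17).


Markov: P(X >= a) <= E[X]/a
P(X >= 17) <= 13/17

13/17


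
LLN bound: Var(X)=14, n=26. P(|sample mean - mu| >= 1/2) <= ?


Var(Xbar) = Var(X)/n = 14/26
Chebyshev: P(|Xbar-mu| >= 1/2) <= Var(Xbar)/(1/2)^2 = (7/13)/(1/4) = 28/13
Bound exceeds 1, so trivial bound: 1

1


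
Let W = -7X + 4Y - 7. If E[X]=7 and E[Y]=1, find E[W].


E[-7X + 4Y - 7] = -7*E[X] + 4*E[Y] - 7
= (-7)*(7) + (4)*(1) + (-7)
= -49 + 4 - 7 = -52

-52


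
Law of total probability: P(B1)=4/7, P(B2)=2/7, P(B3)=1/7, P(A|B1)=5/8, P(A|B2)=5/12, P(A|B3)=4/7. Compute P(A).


P(A) = P(A|B1)P(B1) + P(A|B2)P(B2) + P(A|B3)P(B3)
= 5/8*4/7 + 5/12*2/7 + 4/7*1/7
= 5/14 + 5/42 + 4/49 = 82/147

82/147


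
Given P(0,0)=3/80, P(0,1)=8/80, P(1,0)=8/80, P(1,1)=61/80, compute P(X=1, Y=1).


Read from table: P(X=1, Y=1) = 61/80

61/80


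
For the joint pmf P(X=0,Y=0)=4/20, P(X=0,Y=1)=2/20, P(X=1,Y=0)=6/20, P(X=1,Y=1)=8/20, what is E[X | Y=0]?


P(Y=0) = 10/20
E[X|Y=0] = (0*4 + 1*6)/10 = 6/10 = 3/5

3/5


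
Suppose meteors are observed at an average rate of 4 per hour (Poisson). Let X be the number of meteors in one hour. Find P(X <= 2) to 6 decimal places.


P(X<=2) = e^(-4)*4^0/0! + e^(-4)*4^1/1! + e^(-4)*4^2/2!
≈ 0.0183156389 + 0.0732625556 + 0.1465251111
= 0.2381033056
≈ 0.238103

0.238103


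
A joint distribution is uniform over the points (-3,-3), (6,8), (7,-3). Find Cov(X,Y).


E[X]=10/3, E[Y]=2/3, E[XY]=12
Cov(X,Y) = E[XY] - E[X]E[Y] = 12 - 10/3*2/3 = 88/9

88/9
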